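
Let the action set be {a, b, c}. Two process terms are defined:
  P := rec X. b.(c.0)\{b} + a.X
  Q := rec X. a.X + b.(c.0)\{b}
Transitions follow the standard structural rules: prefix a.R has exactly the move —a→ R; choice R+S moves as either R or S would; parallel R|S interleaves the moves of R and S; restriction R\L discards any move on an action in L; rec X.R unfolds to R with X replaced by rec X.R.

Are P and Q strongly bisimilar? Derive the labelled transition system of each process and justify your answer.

bisimilar

LTS(P): 3 reachable states
  u0 = rec X. b.(c.0)\{b} + a.X ⊢ —a→ u0, —b→ u1
  u1 = (c.0)\{b} ⊢ —c→ u2
  u2 = 0\{b} ⊢ (no moves)
LTS(Q): 3 reachable states
  v0 = rec X. a.X + b.(c.0)\{b} ⊢ —a→ v0, —b→ v1
  v1 = (c.0)\{b} ⊢ —c→ v2
  v2 = 0\{b} ⊢ (no moves)
Partition-refinement fixed point:
  B0 = {u0, v0}
  B1 = {u1, v1}
  B2 = {u2, v2}
u0 ∈ B0, v0 ∈ B0 → same block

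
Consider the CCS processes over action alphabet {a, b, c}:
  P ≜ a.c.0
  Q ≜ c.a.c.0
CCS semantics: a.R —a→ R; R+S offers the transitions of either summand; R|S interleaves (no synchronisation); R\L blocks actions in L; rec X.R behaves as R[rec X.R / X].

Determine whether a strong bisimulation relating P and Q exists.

LTS(P): 3 reachable states
  s0 = a.c.0 :: —a→ s1
  s1 = c.0 :: —c→ s2
  s2 = 0 :: ·
LTS(Q): 4 reachable states
  t0 = c.a.c.0 :: —c→ t1
  t1 = a.c.0 :: —a→ t2
  t2 = c.0 :: —c→ t3
  t3 = 0 :: ·
Coarsest stable partition (strong bisimilarity classes):
  B0 = {s0, t1}
  B1 = {s1, t2}
  B2 = {s2, t3}
  B3 = {t0}
s0 ∈ B0, t0 ∈ B3 → different blocks

P ≁ Q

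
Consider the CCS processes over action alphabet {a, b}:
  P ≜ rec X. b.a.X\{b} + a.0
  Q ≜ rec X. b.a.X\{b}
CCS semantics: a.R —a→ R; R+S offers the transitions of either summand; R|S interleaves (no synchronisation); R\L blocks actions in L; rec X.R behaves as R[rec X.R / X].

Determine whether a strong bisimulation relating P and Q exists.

LTS(P): 5 reachable states
  s0 = rec X. b.a.X\{b} + a.0 ⊢ ··a··> s1, ··b··> s2
  s1 = 0 ⊢ ·
  s2 = a.(rec X. b.a.X\{b} + a.0)\{b} ⊢ ··a··> s3
  s3 = (rec X. b.a.X\{b} + a.0)\{b} ⊢ ··a··> s4
  s4 = 0\{b} ⊢ ·
LTS(Q): 3 reachable states
  t0 = rec X. b.a.X\{b} ⊢ ··b··> t1
  t1 = a.(rec X. b.a.X\{b})\{b} ⊢ ··a··> t2
  t2 = (rec X. b.a.X\{b})\{b} ⊢ ·
Coarsest stable partition (strong bisimilarity classes):
  B0 = {s0}
  B1 = {s2}
  B2 = {s3, t1}
  B3 = {s1, s4, t2}
  B4 = {t0}
s0 ∈ B0, t0 ∈ B4 → different blocks

P ≁ Q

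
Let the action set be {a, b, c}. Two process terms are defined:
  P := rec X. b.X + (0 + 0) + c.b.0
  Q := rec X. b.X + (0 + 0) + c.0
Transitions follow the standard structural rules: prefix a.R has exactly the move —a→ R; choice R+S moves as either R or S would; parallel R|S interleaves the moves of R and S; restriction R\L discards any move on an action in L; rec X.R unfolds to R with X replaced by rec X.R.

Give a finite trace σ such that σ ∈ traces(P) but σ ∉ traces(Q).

cb

P's transition system — 3 states:
  s0 = rec X. b.X + (0 + 0) + c.b.0 | =b=> s0, =c=> s1
  s1 = b.0 | =b=> s2
  s2 = 0 | (no moves)
Q's transition system — 2 states:
  t0 = rec X. b.X + (0 + 0) + c.0 | =b=> t0, =c=> t1
  t1 = 0 | (no moves)
Run σ = ⟨cb⟩ on P: start {s0}
  step 1 (c): {s1}
  step 2 (b): {s2}
  — P admits the full trace.
Run σ = ⟨cb⟩ on Q: start {t0}
  step 1 (c): {t1}
  step 2 (b): ∅ (Q stuck)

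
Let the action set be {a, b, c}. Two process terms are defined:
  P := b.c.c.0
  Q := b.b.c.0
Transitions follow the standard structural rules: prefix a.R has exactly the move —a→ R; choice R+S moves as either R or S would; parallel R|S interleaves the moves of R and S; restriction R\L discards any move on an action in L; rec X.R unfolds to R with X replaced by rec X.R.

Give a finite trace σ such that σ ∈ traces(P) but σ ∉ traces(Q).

bc

P's transition system — 4 states:
  u0 = b.c.c.0 → ··b··> u1
  u1 = c.c.0 → ··c··> u2
  u2 = c.0 → ··c··> u3
  u3 = 0 → ∅
Q's transition system — 4 states:
  v0 = b.b.c.0 → ··b··> v1
  v1 = b.c.0 → ··b··> v2
  v2 = c.0 → ··c··> v3
  v3 = 0 → ∅
Trace ⟨bc⟩ through P, begin at {u0}:
  after b @ step 1: {u1}
  after c @ step 2: {u2}
  P completes σ.
Trace ⟨bc⟩ through Q, begin at {v0}:
  after b @ step 1: {v1}
  after c @ step 2: no successor for Q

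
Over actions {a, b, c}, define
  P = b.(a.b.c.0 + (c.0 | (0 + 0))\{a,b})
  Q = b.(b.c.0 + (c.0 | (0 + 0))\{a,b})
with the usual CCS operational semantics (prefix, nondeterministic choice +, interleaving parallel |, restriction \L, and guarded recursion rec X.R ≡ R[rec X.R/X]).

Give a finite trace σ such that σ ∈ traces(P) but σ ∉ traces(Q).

ba

LTS(P): 6 reachable states
  m0 = b.(a.b.c.0 + (c.0 | (0 + 0))\{a,b}) ⊢ -b-> m1
  m1 = a.b.c.0 + (c.0 | (0 + 0))\{a,b} ⊢ -a-> m2, -c-> m3
  m2 = b.c.0 ⊢ -b-> m4
  m3 = (0 | (0 + 0))\{a,b} ⊢ ·
  m4 = c.0 ⊢ -c-> m5
  m5 = 0 ⊢ ·
LTS(Q): 5 reachable states
  n0 = b.(b.c.0 + (c.0 | (0 + 0))\{a,b}) ⊢ -b-> n1
  n1 = b.c.0 + (c.0 | (0 + 0))\{a,b} ⊢ -b-> n2, -c-> n3
  n2 = c.0 ⊢ -c-> n4
  n3 = (0 | (0 + 0))\{a,b} ⊢ ·
  n4 = 0 ⊢ ·
Executing ba from P (initial set {m0}):
  step 1 (b): {m1}
  step 2 (a): {m2}
  ✓ P
Executing ba from Q (initial set {n0}):
  step 1 (b): {n1}
  step 2 (a): ∅  — Q cannot continue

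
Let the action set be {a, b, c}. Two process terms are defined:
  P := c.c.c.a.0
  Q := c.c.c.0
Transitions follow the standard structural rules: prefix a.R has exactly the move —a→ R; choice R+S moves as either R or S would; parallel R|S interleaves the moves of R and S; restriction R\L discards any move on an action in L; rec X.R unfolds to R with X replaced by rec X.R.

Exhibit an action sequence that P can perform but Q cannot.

LTS(P): 5 reachable states
  s0 = c.c.c.a.0 ⊢ --c--▸ s1
  s1 = c.c.a.0 ⊢ --c--▸ s2
  s2 = c.a.0 ⊢ --c--▸ s3
  s3 = a.0 ⊢ --a--▸ s4
  s4 = 0 ⊢ stopped
LTS(Q): 4 reachable states
  t0 = c.c.c.0 ⊢ --c--▸ t1
  t1 = c.c.0 ⊢ --c--▸ t2
  t2 = c.0 ⊢ --c--▸ t3
  t3 = 0 ⊢ stopped
Executing ccca from P (initial set {s0}):
  [1] c ⇒ {s1}
  [2] c ⇒ {s2}
  [3] c ⇒ {s3}
  [4] a ⇒ {s4}
  P completes σ.
Executing ccca from Q (initial set {t0}):
  [1] c ⇒ {t1}
  [2] c ⇒ {t2}
  [3] c ⇒ {t3}
  [4] a ⇒ ∅ (Q stuck)

ccca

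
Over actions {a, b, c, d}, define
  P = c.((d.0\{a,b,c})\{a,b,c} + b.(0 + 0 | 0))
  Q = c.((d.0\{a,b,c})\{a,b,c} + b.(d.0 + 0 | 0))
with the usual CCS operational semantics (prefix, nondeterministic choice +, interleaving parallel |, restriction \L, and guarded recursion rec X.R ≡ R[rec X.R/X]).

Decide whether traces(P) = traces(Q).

LTS(P): 4 reachable states
  p0 = c.((d.0\{a,b,c})\{a,b,c} + b.(0 + 0 | 0)) ⊢ —c→ p1
  p1 = (d.0\{a,b,c})\{a,b,c} + b.(0 + 0 | 0) ⊢ —b→ p2, —d→ p3
  p2 = 0 + 0 | 0 ⊢ stopped
  p3 = 0\{a,b,c}\{a,b,c} ⊢ stopped
LTS(Q): 5 reachable states
  q0 = c.((d.0\{a,b,c})\{a,b,c} + b.(d.0 + 0 | 0)) ⊢ —c→ q1
  q1 = (d.0\{a,b,c})\{a,b,c} + b.(d.0 + 0 | 0) ⊢ —b→ q2, —d→ q3
  q2 = d.0 + 0 | 0 ⊢ —d→ q4
  q3 = 0\{a,b,c}\{a,b,c} ⊢ stopped
  q4 = 0 ⊢ stopped
Run σ = ⟨cbd⟩ on Q: start {q0}
  after c @ step 1: {q1}
  after b @ step 2: {q2}
  after d @ step 3: {q4}
  — Q admits the full trace.
Run σ = ⟨cbd⟩ on P: start {p0}
  after c @ step 1: {p1}
  after b @ step 2: {p2}
  after d @ step 3: ∅ (P stuck)

NO — witness ⟨cbd⟩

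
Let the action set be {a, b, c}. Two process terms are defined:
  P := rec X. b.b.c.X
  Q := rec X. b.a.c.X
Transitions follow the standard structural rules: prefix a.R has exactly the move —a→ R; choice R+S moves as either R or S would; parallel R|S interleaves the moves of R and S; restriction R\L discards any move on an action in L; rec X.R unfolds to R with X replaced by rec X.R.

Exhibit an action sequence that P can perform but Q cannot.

P's transition system — 3 states:
  p0 = rec X. b.b.c.X → --b--▸ p1
  p1 = b.c.(rec X. b.b.c.X) → --b--▸ p2
  p2 = c.(rec X. b.b.c.X) → --c--▸ p0
Q's transition system — 3 states:
  q0 = rec X. b.a.c.X → --b--▸ q1
  q1 = a.c.(rec X. b.a.c.X) → --a--▸ q2
  q2 = c.(rec X. b.a.c.X) → --c--▸ q0
Trace ⟨bb⟩ through P, begin at {p0}:
  step 1 (b): {p1}
  step 2 (b): {p2}
  ✓ P
Trace ⟨bb⟩ through Q, begin at {q0}:
  step 1 (b): {q1}
  step 2 (b): ∅  — Q cannot continue

bb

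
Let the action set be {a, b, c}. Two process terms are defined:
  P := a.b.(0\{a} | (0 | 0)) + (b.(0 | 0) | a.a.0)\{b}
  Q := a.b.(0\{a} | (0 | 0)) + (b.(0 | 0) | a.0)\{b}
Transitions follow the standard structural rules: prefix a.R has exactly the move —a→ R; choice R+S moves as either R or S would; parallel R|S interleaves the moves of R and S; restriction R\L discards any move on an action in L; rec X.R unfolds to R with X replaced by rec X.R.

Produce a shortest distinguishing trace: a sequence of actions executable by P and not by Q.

Reachable graph of P (5 states):
  p0 = a.b.(0\{a} | (0 | 0)) + (b.(0 | 0) | a.a.0)\{b} ⊢ —a→ p1, —a→ p2
  p1 = (b.(0 | 0) | a.0)\{b} ⊢ —a→ p3
  p2 = b.(0\{a} | (0 | 0)) ⊢ —b→ p4
  p3 = (b.(0 | 0) | 0)\{b} ⊢ ·
  p4 = 0\{a} | (0 | 0) ⊢ ·
Reachable graph of Q (4 states):
  q0 = a.b.(0\{a} | (0 | 0)) + (b.(0 | 0) | a.0)\{b} ⊢ —a→ q1, —a→ q2
  q1 = (b.(0 | 0) | 0)\{b} ⊢ ·
  q2 = b.(0\{a} | (0 | 0)) ⊢ —b→ q3
  q3 = 0\{a} | (0 | 0) ⊢ ·
Trace ⟨aa⟩ through P, begin at {p0}:
  [1] a ⇒ {p1, p2}
  [2] a ⇒ {p3}
  — P admits the full trace.
Trace ⟨aa⟩ through Q, begin at {q0}:
  [1] a ⇒ {q1, q2}
  [2] a ⇒ ∅  — Q cannot continue

aa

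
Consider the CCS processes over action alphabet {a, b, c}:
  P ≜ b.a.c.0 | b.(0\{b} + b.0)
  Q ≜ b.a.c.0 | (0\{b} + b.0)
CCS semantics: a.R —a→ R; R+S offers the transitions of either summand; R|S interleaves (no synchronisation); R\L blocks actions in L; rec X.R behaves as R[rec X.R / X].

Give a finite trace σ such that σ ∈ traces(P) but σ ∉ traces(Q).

bbb

LTS(P): 12 reachable states
  s0 = b.a.c.0 | b.(0\{b} + b.0) | —b→ s1, —b→ s2
  s1 = a.c.0 | b.(0\{b} + b.0) | —a→ s3, —b→ s4
  s2 = b.a.c.0 | (0\{b} + b.0) | —b→ s4, —b→ s5
  s3 = c.0 | b.(0\{b} + b.0) | —b→ s6, —c→ s7
  s4 = a.c.0 | (0\{b} + b.0) | —a→ s6, —b→ s8
  s5 = b.a.c.0 | 0 | —b→ s8
  s6 = c.0 | (0\{b} + b.0) | —b→ s9, —c→ s10
  s7 = 0 | b.(0\{b} + b.0) | —b→ s10
  s8 = a.c.0 | 0 | —a→ s9
  s9 = c.0 | 0 | —c→ s11
  s10 = 0 | (0\{b} + b.0) | —b→ s11
  s11 = 0 | 0 | stopped
LTS(Q): 8 reachable states
  t0 = b.a.c.0 | (0\{b} + b.0) | —b→ t1, —b→ t2
  t1 = a.c.0 | (0\{b} + b.0) | —a→ t3, —b→ t4
  t2 = b.a.c.0 | 0 | —b→ t4
  t3 = c.0 | (0\{b} + b.0) | —b→ t5, —c→ t6
  t4 = a.c.0 | 0 | —a→ t5
  t5 = c.0 | 0 | —c→ t7
  t6 = 0 | (0\{b} + b.0) | —b→ t7
  t7 = 0 | 0 | stopped
Trace ⟨bbb⟩ through P, begin at {s0}:
  [1] b ⇒ {s1, s2}
  [2] b ⇒ {s4, s5}
  [3] b ⇒ {s8}
  ✓ P
Trace ⟨bbb⟩ through Q, begin at {t0}:
  [1] b ⇒ {t1, t2}
  [2] b ⇒ {t4}
  [3] b ⇒ no successor for Q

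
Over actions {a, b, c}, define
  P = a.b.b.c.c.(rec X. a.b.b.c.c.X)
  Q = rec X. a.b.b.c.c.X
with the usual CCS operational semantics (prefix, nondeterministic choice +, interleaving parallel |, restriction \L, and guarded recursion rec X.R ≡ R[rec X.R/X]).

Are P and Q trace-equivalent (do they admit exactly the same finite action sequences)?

P's transition system — 6 states:
  p0 = a.b.b.c.c.(rec X. a.b.b.c.c.X) | =a=> p1
  p1 = b.b.c.c.(rec X. a.b.b.c.c.X) | =b=> p2
  p2 = b.c.c.(rec X. a.b.b.c.c.X) | =b=> p3
  p3 = c.c.(rec X. a.b.b.c.c.X) | =c=> p4
  p4 = c.(rec X. a.b.b.c.c.X) | =c=> p5
  p5 = rec X. a.b.b.c.c.X | =a=> p1
Q's transition system — 5 states:
  q0 = rec X. a.b.b.c.c.X | =a=> q1
  q1 = b.b.c.c.(rec X. a.b.b.c.c.X) | =b=> q2
  q2 = b.c.c.(rec X. a.b.b.c.c.X) | =b=> q3
  q3 = c.c.(rec X. a.b.b.c.c.X) | =c=> q4
  q4 = c.(rec X. a.b.b.c.c.X) | =c=> q0
Partition-refinement fixed point:
  B0 = {p0, p5, q0}
  B1 = {p1, q1}
  B2 = {p2, q2}
  B3 = {p3, q3}
  B4 = {p4, q4}
p0 ∈ B0, q0 ∈ B0 → same block
Bisimilar ⇒ trace-equivalent.

YES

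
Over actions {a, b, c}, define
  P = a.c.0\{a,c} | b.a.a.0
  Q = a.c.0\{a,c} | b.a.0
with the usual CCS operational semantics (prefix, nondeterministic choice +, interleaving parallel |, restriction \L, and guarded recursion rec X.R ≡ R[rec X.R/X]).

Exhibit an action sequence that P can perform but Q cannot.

abaa

Reachable graph of P (12 states):
  m0 = a.c.0\{a,c} | b.a.a.0 has moves —a→ m1, —b→ m2
  m1 = c.0\{a,c} | b.a.a.0 has moves —b→ m3, —c→ m4
  m2 = a.c.0\{a,c} | a.a.0 has moves —a→ m3, —a→ m5
  m3 = c.0\{a,c} | a.a.0 has moves —a→ m6, —c→ m7
  m4 = 0\{a,c} | b.a.a.0 has moves —b→ m7
  m5 = a.c.0\{a,c} | a.0 has moves —a→ m6, —a→ m8
  m6 = c.0\{a,c} | a.0 has moves —a→ m9, —c→ m10
  m7 = 0\{a,c} | a.a.0 has moves —a→ m10
  m8 = a.c.0\{a,c} | 0 has moves —a→ m9
  m9 = c.0\{a,c} | 0 has moves —c→ m11
  m10 = 0\{a,c} | a.0 has moves —a→ m11
  m11 = 0\{a,c} | 0 has moves stopped
Reachable graph of Q (9 states):
  n0 = a.c.0\{a,c} | b.a.0 has moves —a→ n1, —b→ n2
  n1 = c.0\{a,c} | b.a.0 has moves —b→ n3, —c→ n4
  n2 = a.c.0\{a,c} | a.0 has moves —a→ n3, —a→ n5
  n3 = c.0\{a,c} | a.0 has moves —a→ n6, —c→ n7
  n4 = 0\{a,c} | b.a.0 has moves —b→ n7
  n5 = a.c.0\{a,c} | 0 has moves —a→ n6
  n6 = c.0\{a,c} | 0 has moves —c→ n8
  n7 = 0\{a,c} | a.0 has moves —a→ n8
  n8 = 0\{a,c} | 0 has moves stopped
Run σ = ⟨abaa⟩ on P: start {m0}
  [1] a ⇒ {m1}
  [2] b ⇒ {m3}
  [3] a ⇒ {m6}
  [4] a ⇒ {m9}
  P completes σ.
Run σ = ⟨abaa⟩ on Q: start {n0}
  [1] a ⇒ {n1}
  [2] b ⇒ {n3}
  [3] a ⇒ {n6}
  [4] a ⇒ ∅  — Q cannot continue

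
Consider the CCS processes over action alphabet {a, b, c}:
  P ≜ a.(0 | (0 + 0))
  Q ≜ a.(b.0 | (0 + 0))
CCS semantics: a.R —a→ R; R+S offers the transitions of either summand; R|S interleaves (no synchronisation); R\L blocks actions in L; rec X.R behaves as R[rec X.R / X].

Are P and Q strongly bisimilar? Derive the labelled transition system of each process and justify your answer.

not bisimilar

Reachable graph of P (2 states):
  m0 = a.(0 | (0 + 0)) → =a=> m1
  m1 = 0 | (0 + 0) → deadlocked
Reachable graph of Q (3 states):
  n0 = a.(b.0 | (0 + 0)) → =a=> n1
  n1 = b.0 | (0 + 0) → =b=> n2
  n2 = 0 | (0 + 0) → deadlocked
Bisimilarity quotient blocks:
  B0 = {m0}
  B1 = {m1, n2}
  B2 = {n0}
  B3 = {n1}
m0 ∈ B0, n0 ∈ B2 → different blocks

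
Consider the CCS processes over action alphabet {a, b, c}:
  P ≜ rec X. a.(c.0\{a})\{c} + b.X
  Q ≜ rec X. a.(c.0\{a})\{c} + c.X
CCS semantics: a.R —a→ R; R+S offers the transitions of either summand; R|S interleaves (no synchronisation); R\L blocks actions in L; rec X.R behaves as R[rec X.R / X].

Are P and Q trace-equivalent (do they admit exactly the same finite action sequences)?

trace-distinct — witness ⟨b⟩

P's transition system — 2 states:
  p0 = rec X. a.(c.0\{a})\{c} + b.X :: ··a··> p1, ··b··> p0
  p1 = (c.0\{a})\{c} :: deadlocked
Q's transition system — 2 states:
  q0 = rec X. a.(c.0\{a})\{c} + c.X :: ··a··> q1, ··c··> q0
  q1 = (c.0\{a})\{c} :: deadlocked
Executing b from P (initial set {p0}):
  step 1 (b): {p0}
  — P admits the full trace.
Executing b from Q (initial set {q0}):
  step 1 (b): ∅  — Q cannot continue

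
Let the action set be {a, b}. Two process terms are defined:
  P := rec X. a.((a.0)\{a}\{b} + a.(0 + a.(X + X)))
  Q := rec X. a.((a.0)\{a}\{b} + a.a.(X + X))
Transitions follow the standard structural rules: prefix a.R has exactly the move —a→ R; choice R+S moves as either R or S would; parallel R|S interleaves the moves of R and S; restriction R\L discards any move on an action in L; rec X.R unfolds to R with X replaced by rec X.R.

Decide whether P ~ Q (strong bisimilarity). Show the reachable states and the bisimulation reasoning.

YES

P's transition system — 4 states:
  m0 = rec X. a.((a.0)\{a}\{b} + a.(0 + a.(X + X))) :: =a=> m1
  m1 = (a.0)\{a}\{b} + a.(0 + a.((rec X. a.((a.0)\{a}\{b} + a.(0 + a.(X + X)))) + (rec X. a.((a.0)\{a}\{b} + a.(0 + a.(X + X)))))) :: =a=> m2
  m2 = 0 + a.((rec X. a.((a.0)\{a}\{b} + a.(0 + a.(X + X)))) + (rec X. a.((a.0)\{a}\{b} + a.(0 + a.(X + X))))) :: =a=> m3
  m3 = (rec X. a.((a.0)\{a}\{b} + a.(0 + a.(X + X)))) + (rec X. a.((a.0)\{a}\{b} + a.(0 + a.(X + X)))) :: =a=> m1
Q's transition system — 4 states:
  n0 = rec X. a.((a.0)\{a}\{b} + a.a.(X + X)) :: =a=> n1
  n1 = (a.0)\{a}\{b} + a.a.((rec X. a.((a.0)\{a}\{b} + a.a.(X + X))) + (rec X. a.((a.0)\{a}\{b} + a.a.(X + X)))) :: =a=> n2
  n2 = a.((rec X. a.((a.0)\{a}\{b} + a.a.(X + X))) + (rec X. a.((a.0)\{a}\{b} + a.a.(X + X)))) :: =a=> n3
  n3 = (rec X. a.((a.0)\{a}\{b} + a.a.(X + X))) + (rec X. a.((a.0)\{a}\{b} + a.a.(X + X))) :: =a=> n1
Bisimilarity quotient blocks:
  B0 = {m0, m1, m2, m3, n0, n1, n2, n3}
m0 ∈ B0, n0 ∈ B0 → same block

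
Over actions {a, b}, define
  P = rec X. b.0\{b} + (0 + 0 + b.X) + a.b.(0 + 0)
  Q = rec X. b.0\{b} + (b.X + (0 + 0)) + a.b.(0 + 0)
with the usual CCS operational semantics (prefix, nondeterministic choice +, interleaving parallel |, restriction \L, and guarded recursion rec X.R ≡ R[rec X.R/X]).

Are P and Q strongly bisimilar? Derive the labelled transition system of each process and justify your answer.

YES

LTS(P): 4 reachable states
  u0 = rec X. b.0\{b} + (0 + 0 + b.X) + a.b.(0 + 0) has moves =a=> u1, =b=> u0, =b=> u2
  u1 = b.(0 + 0) has moves =b=> u3
  u2 = 0\{b} has moves ·
  u3 = 0 + 0 has moves ·
LTS(Q): 4 reachable states
  v0 = rec X. b.0\{b} + (b.X + (0 + 0)) + a.b.(0 + 0) has moves =a=> v1, =b=> v0, =b=> v2
  v1 = b.(0 + 0) has moves =b=> v3
  v2 = 0\{b} has moves ·
  v3 = 0 + 0 has moves ·
Coarsest stable partition (strong bisimilarity classes):
  B0 = {u0, v0}
  B1 = {u2, u3, v2, v3}
  B2 = {u1, v1}
u0 ∈ B0, v0 ∈ B0 → same block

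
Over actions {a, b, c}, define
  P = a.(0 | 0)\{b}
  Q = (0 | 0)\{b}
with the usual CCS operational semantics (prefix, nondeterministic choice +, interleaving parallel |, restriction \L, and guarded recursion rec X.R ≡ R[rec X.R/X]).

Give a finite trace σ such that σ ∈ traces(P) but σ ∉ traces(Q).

P's transition system — 2 states:
  s0 = a.(0 | 0)\{b} | —a→ s1
  s1 = (0 | 0)\{b} | stopped
Q's transition system — 1 states:
  t0 = (0 | 0)\{b} | stopped
Trace ⟨a⟩ through P, begin at {s0}:
  step 1 (a): {s1}
  ✓ P
Trace ⟨a⟩ through Q, begin at {t0}:
  step 1 (a): no successor for Q

a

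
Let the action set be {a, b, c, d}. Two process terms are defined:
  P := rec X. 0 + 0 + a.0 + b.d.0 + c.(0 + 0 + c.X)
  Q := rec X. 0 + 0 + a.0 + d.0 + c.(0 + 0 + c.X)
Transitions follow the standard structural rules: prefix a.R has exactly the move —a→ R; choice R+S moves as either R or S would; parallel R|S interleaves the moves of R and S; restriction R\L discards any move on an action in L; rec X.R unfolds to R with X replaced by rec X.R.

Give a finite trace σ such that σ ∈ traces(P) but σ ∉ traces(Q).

Reachable graph of P (4 states):
  m0 = rec X. 0 + 0 + a.0 + b.d.0 + c.(0 + 0 + c.X) → ··a··> m1, ··b··> m2, ··c··> m3
  m1 = 0 → ·
  m2 = d.0 → ··d··> m1
  m3 = 0 + 0 + c.(rec X. 0 + 0 + a.0 + b.d.0 + c.(0 + 0 + c.X)) → ··c··> m0
Reachable graph of Q (3 states):
  n0 = rec X. 0 + 0 + a.0 + d.0 + c.(0 + 0 + c.X) → ··a··> n1, ··c··> n2, ··d··> n1
  n1 = 0 → ·
  n2 = 0 + 0 + c.(rec X. 0 + 0 + a.0 + d.0 + c.(0 + 0 + c.X)) → ··c··> n0
Trace ⟨b⟩ through P, begin at {m0}:
  after b @ step 1: {m2}
  ✓ P
Trace ⟨b⟩ through Q, begin at {n0}:
  after b @ step 1: ∅ (Q stuck)

b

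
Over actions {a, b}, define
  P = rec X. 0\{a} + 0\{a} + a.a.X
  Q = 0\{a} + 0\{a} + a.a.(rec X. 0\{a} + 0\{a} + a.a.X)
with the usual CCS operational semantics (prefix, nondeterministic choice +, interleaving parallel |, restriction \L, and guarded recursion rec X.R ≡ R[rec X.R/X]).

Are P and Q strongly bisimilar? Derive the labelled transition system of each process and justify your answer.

P's transition system — 2 states:
  m0 = rec X. 0\{a} + 0\{a} + a.a.X | --a--▸ m1
  m1 = a.(rec X. 0\{a} + 0\{a} + a.a.X) | --a--▸ m0
Q's transition system — 3 states:
  n0 = 0\{a} + 0\{a} + a.a.(rec X. 0\{a} + 0\{a} + a.a.X) | --a--▸ n1
  n1 = a.(rec X. 0\{a} + 0\{a} + a.a.X) | --a--▸ n2
  n2 = rec X. 0\{a} + 0\{a} + a.a.X | --a--▸ n1
Partition-refinement fixed point:
  B0 = {m0, m1, n0, n1, n2}
m0 ∈ B0, n0 ∈ B0 → same block

YES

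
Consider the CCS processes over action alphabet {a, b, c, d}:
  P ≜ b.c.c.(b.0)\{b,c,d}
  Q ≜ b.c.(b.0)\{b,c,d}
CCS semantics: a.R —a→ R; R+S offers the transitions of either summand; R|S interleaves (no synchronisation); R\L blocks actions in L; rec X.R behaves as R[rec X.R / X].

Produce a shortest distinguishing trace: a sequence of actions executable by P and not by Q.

bcc

Reachable graph of P (4 states):
  p0 = b.c.c.(b.0)\{b,c,d} → -b-> p1
  p1 = c.c.(b.0)\{b,c,d} → -c-> p2
  p2 = c.(b.0)\{b,c,d} → -c-> p3
  p3 = (b.0)\{b,c,d} → ·
Reachable graph of Q (3 states):
  q0 = b.c.(b.0)\{b,c,d} → -b-> q1
  q1 = c.(b.0)\{b,c,d} → -c-> q2
  q2 = (b.0)\{b,c,d} → ·
Run σ = ⟨bcc⟩ on P: start {p0}
  step 1 (b): {p1}
  step 2 (c): {p2}
  step 3 (c): {p3}
  ✓ P
Run σ = ⟨bcc⟩ on Q: start {q0}
  step 1 (b): {q1}
  step 2 (c): {q2}
  step 3 (c): ∅  — Q cannot continue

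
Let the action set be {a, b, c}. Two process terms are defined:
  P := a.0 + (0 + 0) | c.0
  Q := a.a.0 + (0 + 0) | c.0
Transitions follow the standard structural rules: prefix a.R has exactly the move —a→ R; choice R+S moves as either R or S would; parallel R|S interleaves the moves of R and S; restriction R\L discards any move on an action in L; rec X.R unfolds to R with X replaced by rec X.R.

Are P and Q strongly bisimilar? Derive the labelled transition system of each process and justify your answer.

P's transition system — 3 states:
  m0 = a.0 + (0 + 0) | c.0 → =a=> m1, =c=> m2
  m1 = 0 → stopped
  m2 = (0 + 0) | 0 → stopped
Q's transition system — 4 states:
  n0 = a.a.0 + (0 + 0) | c.0 → =a=> n1, =c=> n2
  n1 = a.0 → =a=> n3
  n2 = (0 + 0) | 0 → stopped
  n3 = 0 → stopped
Coarsest stable partition (strong bisimilarity classes):
  B0 = {m0}
  B1 = {m1, m2, n2, n3}
  B2 = {n0}
  B3 = {n1}
m0 ∈ B0, n0 ∈ B2 → different blocks

P ≁ Q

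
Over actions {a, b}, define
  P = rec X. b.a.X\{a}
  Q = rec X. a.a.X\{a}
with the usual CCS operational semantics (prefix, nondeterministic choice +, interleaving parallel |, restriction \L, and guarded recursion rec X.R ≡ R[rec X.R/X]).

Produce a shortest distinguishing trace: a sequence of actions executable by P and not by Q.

b

LTS(P): 4 reachable states
  u0 = rec X. b.a.X\{a} has moves --b--▸ u1
  u1 = a.(rec X. b.a.X\{a})\{a} has moves --a--▸ u2
  u2 = (rec X. b.a.X\{a})\{a} has moves --b--▸ u3
  u3 = (a.(rec X. b.a.X\{a})\{a})\{a} has moves (no moves)
LTS(Q): 3 reachable states
  v0 = rec X. a.a.X\{a} has moves --a--▸ v1
  v1 = a.(rec X. a.a.X\{a})\{a} has moves --a--▸ v2
  v2 = (rec X. a.a.X\{a})\{a} has moves (no moves)
Run σ = ⟨b⟩ on P: start {u0}
  step 1 (b): {u1}
  ✓ P
Run σ = ⟨b⟩ on Q: start {v0}
  step 1 (b): ∅  — Q cannot continue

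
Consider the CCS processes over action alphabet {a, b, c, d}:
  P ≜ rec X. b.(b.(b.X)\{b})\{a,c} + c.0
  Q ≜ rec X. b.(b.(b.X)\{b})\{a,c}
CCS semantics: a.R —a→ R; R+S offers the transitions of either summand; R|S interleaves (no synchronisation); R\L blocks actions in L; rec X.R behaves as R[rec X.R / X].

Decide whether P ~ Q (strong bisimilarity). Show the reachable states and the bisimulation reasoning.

Reachable graph of P (4 states):
  p0 = rec X. b.(b.(b.X)\{b})\{a,c} + c.0 ⊢ ··b··> p1, ··c··> p2
  p1 = (b.(b.(rec X. b.(b.(b.X)\{b})\{a,c} + c.0))\{b})\{a,c} ⊢ ··b··> p3
  p2 = 0 ⊢ ∅
  p3 = (b.(rec X. b.(b.(b.X)\{b})\{a,c} + c.0))\{b}\{a,c} ⊢ ∅
Reachable graph of Q (3 states):
  q0 = rec X. b.(b.(b.X)\{b})\{a,c} ⊢ ··b··> q1
  q1 = (b.(b.(rec X. b.(b.(b.X)\{b})\{a,c}))\{b})\{a,c} ⊢ ··b··> q2
  q2 = (b.(rec X. b.(b.(b.X)\{b})\{a,c}))\{b}\{a,c} ⊢ ∅
Coarsest stable partition (strong bisimilarity classes):
  B0 = {p0}
  B1 = {p1, q1}
  B2 = {p2, p3, q2}
  B3 = {q0}
p0 ∈ B0, q0 ∈ B3 → different blocks

P ≁ Q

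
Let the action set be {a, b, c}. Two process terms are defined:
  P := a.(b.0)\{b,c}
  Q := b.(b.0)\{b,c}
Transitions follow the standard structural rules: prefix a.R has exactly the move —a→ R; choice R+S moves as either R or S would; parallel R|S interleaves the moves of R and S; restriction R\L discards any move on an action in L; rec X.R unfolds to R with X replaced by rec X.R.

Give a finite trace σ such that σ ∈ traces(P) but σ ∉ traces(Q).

LTS(P): 2 reachable states
  u0 = a.(b.0)\{b,c} → -a-> u1
  u1 = (b.0)\{b,c} → ·
LTS(Q): 2 reachable states
  v0 = b.(b.0)\{b,c} → -b-> v1
  v1 = (b.0)\{b,c} → ·
Executing a from P (initial set {u0}):
  step 1 (a): {u1}
  P completes σ.
Executing a from Q (initial set {v0}):
  step 1 (a): no successor for Q

a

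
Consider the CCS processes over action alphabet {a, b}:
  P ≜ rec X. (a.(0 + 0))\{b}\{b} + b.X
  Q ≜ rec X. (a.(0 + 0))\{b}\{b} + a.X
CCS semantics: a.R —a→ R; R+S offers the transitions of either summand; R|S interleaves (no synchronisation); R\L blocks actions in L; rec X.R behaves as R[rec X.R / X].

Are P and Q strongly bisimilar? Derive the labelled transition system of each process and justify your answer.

P's transition system — 2 states:
  p0 = rec X. (a.(0 + 0))\{b}\{b} + b.X :: =a=> p1, =b=> p0
  p1 = (0 + 0)\{b}\{b} :: stopped
Q's transition system — 2 states:
  q0 = rec X. (a.(0 + 0))\{b}\{b} + a.X :: =a=> q0, =a=> q1
  q1 = (0 + 0)\{b}\{b} :: stopped
Coarsest stable partition (strong bisimilarity classes):
  B0 = {p0}
  B1 = {p1, q1}
  B2 = {q0}
p0 ∈ B0, q0 ∈ B2 → different blocks

NO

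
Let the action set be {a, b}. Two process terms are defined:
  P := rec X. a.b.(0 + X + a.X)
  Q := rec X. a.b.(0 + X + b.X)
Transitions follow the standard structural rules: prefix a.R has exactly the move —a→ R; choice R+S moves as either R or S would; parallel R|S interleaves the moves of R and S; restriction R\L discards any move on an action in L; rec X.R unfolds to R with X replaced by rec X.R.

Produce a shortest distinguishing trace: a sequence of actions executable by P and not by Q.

Reachable graph of P (3 states):
  p0 = rec X. a.b.(0 + X + a.X) has moves -a-> p1
  p1 = b.(0 + (rec X. a.b.(0 + X + a.X)) + a.(rec X. a.b.(0 + X + a.X))) has moves -b-> p2
  p2 = 0 + (rec X. a.b.(0 + X + a.X)) + a.(rec X. a.b.(0 + X + a.X)) has moves -a-> p0, -a-> p1
Reachable graph of Q (3 states):
  q0 = rec X. a.b.(0 + X + b.X) has moves -a-> q1
  q1 = b.(0 + (rec X. a.b.(0 + X + b.X)) + b.(rec X. a.b.(0 + X + b.X))) has moves -b-> q2
  q2 = 0 + (rec X. a.b.(0 + X + b.X)) + b.(rec X. a.b.(0 + X + b.X)) has moves -a-> q1, -b-> q0
Run σ = ⟨abaa⟩ on P: start {p0}
  after a @ step 1: {p1}
  after b @ step 2: {p2}
  after a @ step 3: {p0, p1}
  after a @ step 4: {p1}
  P completes σ.
Run σ = ⟨abaa⟩ on Q: start {q0}
  after a @ step 1: {q1}
  after b @ step 2: {q2}
  after a @ step 3: {q1}
  after a @ step 4: ∅  — Q cannot continue

abaa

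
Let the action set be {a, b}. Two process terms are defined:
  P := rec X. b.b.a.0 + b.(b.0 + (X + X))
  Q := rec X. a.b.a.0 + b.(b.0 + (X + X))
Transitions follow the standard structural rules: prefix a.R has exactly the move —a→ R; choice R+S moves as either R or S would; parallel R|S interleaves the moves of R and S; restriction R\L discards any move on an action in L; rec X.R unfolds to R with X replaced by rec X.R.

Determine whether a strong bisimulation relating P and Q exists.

NO

P's transition system — 5 states:
  m0 = rec X. b.b.a.0 + b.(b.0 + (X + X)) :: ··b··> m1, ··b··> m2
  m1 = b.0 + ((rec X. b.b.a.0 + b.(b.0 + (X + X))) + (rec X. b.b.a.0 + b.(b.0 + (X + X)))) :: ··b··> m1, ··b··> m2, ··b··> m3
  m2 = b.a.0 :: ··b··> m4
  m3 = 0 :: (no moves)
  m4 = a.0 :: ··a··> m3
Q's transition system — 5 states:
  n0 = rec X. a.b.a.0 + b.(b.0 + (X + X)) :: ··a··> n1, ··b··> n2
  n1 = b.a.0 :: ··b··> n3
  n2 = b.0 + ((rec X. a.b.a.0 + b.(b.0 + (X + X))) + (rec X. a.b.a.0 + b.(b.0 + (X + X)))) :: ··a··> n1, ··b··> n2, ··b··> n4
  n3 = a.0 :: ··a··> n4
  n4 = 0 :: (no moves)
Coarsest stable partition (strong bisimilarity classes):
  B0 = {m0}
  B1 = {m1}
  B2 = {m2, n1}
  B3 = {m4, n3}
  B4 = {m3, n4}
  B5 = {n0}
  B6 = {n2}
m0 ∈ B0, n0 ∈ B5 → different blocks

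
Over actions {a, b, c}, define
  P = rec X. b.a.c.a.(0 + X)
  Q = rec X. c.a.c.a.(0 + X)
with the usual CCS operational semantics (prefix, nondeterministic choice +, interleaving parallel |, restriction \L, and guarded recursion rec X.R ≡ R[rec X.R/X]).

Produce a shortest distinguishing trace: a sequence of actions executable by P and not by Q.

b

P's transition system — 5 states:
  s0 = rec X. b.a.c.a.(0 + X) :: ··b··> s1
  s1 = a.c.a.(0 + (rec X. b.a.c.a.(0 + X))) :: ··a··> s2
  s2 = c.a.(0 + (rec X. b.a.c.a.(0 + X))) :: ··c··> s3
  s3 = a.(0 + (rec X. b.a.c.a.(0 + X))) :: ··a··> s4
  s4 = 0 + (rec X. b.a.c.a.(0 + X)) :: ··b··> s1
Q's transition system — 5 states:
  t0 = rec X. c.a.c.a.(0 + X) :: ··c··> t1
  t1 = a.c.a.(0 + (rec X. c.a.c.a.(0 + X))) :: ··a··> t2
  t2 = c.a.(0 + (rec X. c.a.c.a.(0 + X))) :: ··c··> t3
  t3 = a.(0 + (rec X. c.a.c.a.(0 + X))) :: ··a··> t4
  t4 = 0 + (rec X. c.a.c.a.(0 + X)) :: ··c··> t1
Run σ = ⟨b⟩ on P: start {s0}
  after b @ step 1: {s1}
  P completes σ.
Run σ = ⟨b⟩ on Q: start {t0}
  after b @ step 1: ∅ (Q stuck)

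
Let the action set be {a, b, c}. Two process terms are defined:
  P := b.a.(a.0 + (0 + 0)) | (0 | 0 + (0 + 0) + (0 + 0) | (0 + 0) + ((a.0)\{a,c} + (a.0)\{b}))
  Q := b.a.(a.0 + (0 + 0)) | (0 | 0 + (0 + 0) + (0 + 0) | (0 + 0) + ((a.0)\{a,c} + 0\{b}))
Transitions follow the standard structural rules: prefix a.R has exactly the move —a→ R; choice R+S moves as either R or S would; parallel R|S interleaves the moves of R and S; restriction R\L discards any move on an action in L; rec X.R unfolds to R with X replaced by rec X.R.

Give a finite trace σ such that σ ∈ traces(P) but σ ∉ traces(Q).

Reachable graph of P (8 states):
  s0 = b.a.(a.0 + (0 + 0)) | (0 | 0 + (0 + 0) + (0 + 0) | (0 + 0) + ((a.0)\{a,c} + (a.0)\{b})) | --a--▸ s1, --b--▸ s2
  s1 = b.a.(a.0 + (0 + 0)) | 0\{b} | --b--▸ s3
  s2 = a.(a.0 + (0 + 0)) | (0 | 0 + (0 + 0) + (0 + 0) | (0 + 0) + ((a.0)\{a,c} + (a.0)\{b})) | --a--▸ s3, --a--▸ s4
  s3 = a.(a.0 + (0 + 0)) | 0\{b} | --a--▸ s5
  s4 = (a.0 + (0 + 0)) | (0 | 0 + (0 + 0) + (0 + 0) | (0 + 0) + ((a.0)\{a,c} + (a.0)\{b})) | --a--▸ s5, --a--▸ s6
  s5 = (a.0 + (0 + 0)) | 0\{b} | --a--▸ s7
  s6 = 0 | (0 | 0 + (0 + 0) + (0 + 0) | (0 + 0) + ((a.0)\{a,c} + (a.0)\{b})) | --a--▸ s7
  s7 = 0 | 0\{b} | ·
Reachable graph of Q (4 states):
  t0 = b.a.(a.0 + (0 + 0)) | (0 | 0 + (0 + 0) + (0 + 0) | (0 + 0) + ((a.0)\{a,c} + 0\{b})) | --b--▸ t1
  t1 = a.(a.0 + (0 + 0)) | (0 | 0 + (0 + 0) + (0 + 0) | (0 + 0) + ((a.0)\{a,c} + 0\{b})) | --a--▸ t2
  t2 = (a.0 + (0 + 0)) | (0 | 0 + (0 + 0) + (0 + 0) | (0 + 0) + ((a.0)\{a,c} + 0\{b})) | --a--▸ t3
  t3 = 0 | (0 | 0 + (0 + 0) + (0 + 0) | (0 + 0) + ((a.0)\{a,c} + 0\{b})) | ·
Run σ = ⟨a⟩ on P: start {s0}
  [1] a ⇒ {s1}
  P completes σ.
Run σ = ⟨a⟩ on Q: start {t0}
  [1] a ⇒ ∅  — Q cannot continue

a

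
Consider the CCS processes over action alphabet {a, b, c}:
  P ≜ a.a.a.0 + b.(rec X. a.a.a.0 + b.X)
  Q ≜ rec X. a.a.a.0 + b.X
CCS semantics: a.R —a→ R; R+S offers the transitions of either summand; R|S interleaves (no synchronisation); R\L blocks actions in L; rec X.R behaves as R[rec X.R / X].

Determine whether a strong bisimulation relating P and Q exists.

bisimilar

LTS(P): 5 reachable states
  u0 = a.a.a.0 + b.(rec X. a.a.a.0 + b.X) has moves -a-> u1, -b-> u2
  u1 = a.a.0 has moves -a-> u3
  u2 = rec X. a.a.a.0 + b.X has moves -a-> u1, -b-> u2
  u3 = a.0 has moves -a-> u4
  u4 = 0 has moves ∅
LTS(Q): 4 reachable states
  v0 = rec X. a.a.a.0 + b.X has moves -a-> v1, -b-> v0
  v1 = a.a.0 has moves -a-> v2
  v2 = a.0 has moves -a-> v3
  v3 = 0 has moves ∅
Bisimilarity quotient blocks:
  B0 = {u0, u2, v0}
  B1 = {u1, v1}
  B2 = {u3, v2}
  B3 = {u4, v3}
u0 ∈ B0, v0 ∈ B0 → same block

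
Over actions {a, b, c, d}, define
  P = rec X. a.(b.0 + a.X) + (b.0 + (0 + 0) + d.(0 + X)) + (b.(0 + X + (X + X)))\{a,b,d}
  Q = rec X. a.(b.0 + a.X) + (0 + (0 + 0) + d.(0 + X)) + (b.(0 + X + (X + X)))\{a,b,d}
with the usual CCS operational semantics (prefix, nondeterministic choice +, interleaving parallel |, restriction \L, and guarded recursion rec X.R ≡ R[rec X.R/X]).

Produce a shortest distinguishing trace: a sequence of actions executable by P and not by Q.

Reachable graph of P (4 states):
  s0 = rec X. a.(b.0 + a.X) + (b.0 + (0 + 0) + d.(0 + X)) + (b.(0 + X + (X + X)))\{a,b,d} has moves -a-> s1, -b-> s2, -d-> s3
  s1 = b.0 + a.(rec X. a.(b.0 + a.X) + (b.0 + (0 + 0) + d.(0 + X)) + (b.(0 + X + (X + X)))\{a,b,d}) has moves -a-> s0, -b-> s2
  s2 = 0 has moves stopped
  s3 = 0 + (rec X. a.(b.0 + a.X) + (b.0 + (0 + 0) + d.(0 + X)) + (b.(0 + X + (X + X)))\{a,b,d}) has moves -a-> s1, -b-> s2, -d-> s3
Reachable graph of Q (4 states):
  t0 = rec X. a.(b.0 + a.X) + (0 + (0 + 0) + d.(0 + X)) + (b.(0 + X + (X + X)))\{a,b,d} has moves -a-> t1, -d-> t2
  t1 = b.0 + a.(rec X. a.(b.0 + a.X) + (0 + (0 + 0) + d.(0 + X)) + (b.(0 + X + (X + X)))\{a,b,d}) has moves -a-> t0, -b-> t3
  t2 = 0 + (rec X. a.(b.0 + a.X) + (0 + (0 + 0) + d.(0 + X)) + (b.(0 + X + (X + X)))\{a,b,d}) has moves -a-> t1, -d-> t2
  t3 = 0 has moves stopped
Run σ = ⟨b⟩ on P: start {s0}
  step 1 (b): {s2}
  — P admits the full trace.
Run σ = ⟨b⟩ on Q: start {t0}
  step 1 (b): ∅  — Q cannot continue

b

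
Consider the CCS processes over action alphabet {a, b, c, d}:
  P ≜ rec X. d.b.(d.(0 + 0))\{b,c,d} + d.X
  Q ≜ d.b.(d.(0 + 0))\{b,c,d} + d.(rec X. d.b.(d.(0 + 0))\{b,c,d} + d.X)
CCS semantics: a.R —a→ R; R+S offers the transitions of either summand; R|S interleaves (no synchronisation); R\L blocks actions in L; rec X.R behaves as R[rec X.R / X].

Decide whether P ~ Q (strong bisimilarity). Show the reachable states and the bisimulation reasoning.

LTS(P): 3 reachable states
  m0 = rec X. d.b.(d.(0 + 0))\{b,c,d} + d.X | ··d··> m0, ··d··> m1
  m1 = b.(d.(0 + 0))\{b,c,d} | ··b··> m2
  m2 = (d.(0 + 0))\{b,c,d} | (no moves)
LTS(Q): 4 reachable states
  n0 = d.b.(d.(0 + 0))\{b,c,d} + d.(rec X. d.b.(d.(0 + 0))\{b,c,d} + d.X) | ··d··> n1, ··d··> n2
  n1 = b.(d.(0 + 0))\{b,c,d} | ··b··> n3
  n2 = rec X. d.b.(d.(0 + 0))\{b,c,d} + d.X | ··d··> n1, ··d··> n2
  n3 = (d.(0 + 0))\{b,c,d} | (no moves)
Bisimilarity quotient blocks:
  B0 = {m0, n0, n2}
  B1 = {m1, n1}
  B2 = {m2, n3}
m0 ∈ B0, n0 ∈ B0 → same block

P ~ Q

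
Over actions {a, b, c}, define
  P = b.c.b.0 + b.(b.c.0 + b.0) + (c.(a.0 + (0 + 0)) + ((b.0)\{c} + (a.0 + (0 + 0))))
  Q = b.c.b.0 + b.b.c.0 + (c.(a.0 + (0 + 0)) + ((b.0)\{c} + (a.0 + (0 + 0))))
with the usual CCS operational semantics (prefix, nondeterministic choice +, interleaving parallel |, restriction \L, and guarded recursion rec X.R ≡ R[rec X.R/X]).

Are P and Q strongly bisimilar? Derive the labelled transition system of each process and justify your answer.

NO

LTS(P): 8 reachable states
  u0 = b.c.b.0 + b.(b.c.0 + b.0) + (c.(a.0 + (0 + 0)) + ((b.0)\{c} + (a.0 + (0 + 0)))) → -a-> u1, -b-> u2, -b-> u3, -b-> u4, -c-> u5
  u1 = 0 → ∅
  u2 = 0\{c} → ∅
  u3 = b.c.0 + b.0 → -b-> u1, -b-> u6
  u4 = c.b.0 → -c-> u7
  u5 = a.0 + (0 + 0) → -a-> u1
  u6 = c.0 → -c-> u1
  u7 = b.0 → -b-> u1
LTS(Q): 8 reachable states
  v0 = b.c.b.0 + b.b.c.0 + (c.(a.0 + (0 + 0)) + ((b.0)\{c} + (a.0 + (0 + 0)))) → -a-> v1, -b-> v2, -b-> v3, -b-> v4, -c-> v5
  v1 = 0 → ∅
  v2 = 0\{c} → ∅
  v3 = b.c.0 → -b-> v6
  v4 = c.b.0 → -c-> v7
  v5 = a.0 + (0 + 0) → -a-> v1
  v6 = c.0 → -c-> v1
  v7 = b.0 → -b-> v1
Partition-refinement fixed point:
  B0 = {u0}
  B1 = {u1, u2, v1, v2}
  B2 = {u3}
  B3 = {u6, v6}
  B4 = {u5, v5}
  B5 = {u4, v4}
  B6 = {u7, v7}
  B7 = {v0}
  B8 = {v3}
u0 ∈ B0, v0 ∈ B7 → different blocks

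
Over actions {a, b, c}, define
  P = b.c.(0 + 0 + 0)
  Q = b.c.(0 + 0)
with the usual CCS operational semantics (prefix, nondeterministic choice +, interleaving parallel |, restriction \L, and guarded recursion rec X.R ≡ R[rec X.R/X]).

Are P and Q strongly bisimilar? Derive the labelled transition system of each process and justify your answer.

Reachable graph of P (3 states):
  u0 = b.c.(0 + 0 + 0) ⊢ ··b··> u1
  u1 = c.(0 + 0 + 0) ⊢ ··c··> u2
  u2 = 0 + 0 + 0 ⊢ stopped
Reachable graph of Q (3 states):
  v0 = b.c.(0 + 0) ⊢ ··b··> v1
  v1 = c.(0 + 0) ⊢ ··c··> v2
  v2 = 0 + 0 ⊢ stopped
Coarsest stable partition (strong bisimilarity classes):
  B0 = {u0, v0}
  B1 = {u1, v1}
  B2 = {u2, v2}
u0 ∈ B0, v0 ∈ B0 → same block

YES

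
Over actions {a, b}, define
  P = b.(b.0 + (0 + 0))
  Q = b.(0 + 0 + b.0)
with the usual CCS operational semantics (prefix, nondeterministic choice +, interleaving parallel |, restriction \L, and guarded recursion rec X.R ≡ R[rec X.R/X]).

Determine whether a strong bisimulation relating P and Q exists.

P's transition system — 3 states:
  m0 = b.(b.0 + (0 + 0)) → =b=> m1
  m1 = b.0 + (0 + 0) → =b=> m2
  m2 = 0 → deadlocked
Q's transition system — 3 states:
  n0 = b.(0 + 0 + b.0) → =b=> n1
  n1 = 0 + 0 + b.0 → =b=> n2
  n2 = 0 → deadlocked
Partition-refinement fixed point:
  B0 = {m0, n0}
  B1 = {m1, n1}
  B2 = {m2, n2}
m0 ∈ B0, n0 ∈ B0 → same block

bisimilar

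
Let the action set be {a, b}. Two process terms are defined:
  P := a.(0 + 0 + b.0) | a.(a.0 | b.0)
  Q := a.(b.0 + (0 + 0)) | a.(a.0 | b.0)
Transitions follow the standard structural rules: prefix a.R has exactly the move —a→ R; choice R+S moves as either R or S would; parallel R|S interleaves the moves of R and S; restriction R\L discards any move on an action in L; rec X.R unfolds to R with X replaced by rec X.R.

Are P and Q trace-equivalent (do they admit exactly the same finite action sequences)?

P's transition system — 15 states:
  p0 = a.(0 + 0 + b.0) | a.(a.0 | b.0) → —a→ p1, —a→ p2
  p1 = (0 + 0 + b.0) | a.(a.0 | b.0) → —a→ p3, —b→ p4
  p2 = a.(0 + 0 + b.0) | (a.0 | b.0) → —a→ p3, —a→ p5, —b→ p6
  p3 = (0 + 0 + b.0) | (a.0 | b.0) → —a→ p7, —b→ p8, —b→ p9
  p4 = 0 | a.(a.0 | b.0) → —a→ p9
  p5 = a.(0 + 0 + b.0) | (0 | b.0) → —a→ p7, —b→ p10
  p6 = a.(0 + 0 + b.0) | (a.0 | 0) → —a→ p10, —a→ p8
  p7 = (0 + 0 + b.0) | (0 | b.0) → —b→ p11, —b→ p12
  p8 = (0 + 0 + b.0) | (a.0 | 0) → —a→ p11, —b→ p13
  p9 = 0 | (a.0 | b.0) → —a→ p12, —b→ p13
  p10 = a.(0 + 0 + b.0) | (0 | 0) → —a→ p11
  p11 = (0 + 0 + b.0) | (0 | 0) → —b→ p14
  p12 = 0 | (0 | b.0) → —b→ p14
  p13 = 0 | (a.0 | 0) → —a→ p14
  p14 = 0 | (0 | 0) → deadlocked
Q's transition system — 15 states:
  q0 = a.(b.0 + (0 + 0)) | a.(a.0 | b.0) → —a→ q1, —a→ q2
  q1 = (b.0 + (0 + 0)) | a.(a.0 | b.0) → —a→ q3, —b→ q4
  q2 = a.(b.0 + (0 + 0)) | (a.0 | b.0) → —a→ q3, —a→ q5, —b→ q6
  q3 = (b.0 + (0 + 0)) | (a.0 | b.0) → —a→ q7, —b→ q8, —b→ q9
  q4 = 0 | a.(a.0 | b.0) → —a→ q9
  q5 = a.(b.0 + (0 + 0)) | (0 | b.0) → —a→ q7, —b→ q10
  q6 = a.(b.0 + (0 + 0)) | (a.0 | 0) → —a→ q10, —a→ q8
  q7 = (b.0 + (0 + 0)) | (0 | b.0) → —b→ q11, —b→ q12
  q8 = (b.0 + (0 + 0)) | (a.0 | 0) → —a→ q11, —b→ q13
  q9 = 0 | (a.0 | b.0) → —a→ q12, —b→ q13
  q10 = a.(b.0 + (0 + 0)) | (0 | 0) → —a→ q11
  q11 = (b.0 + (0 + 0)) | (0 | 0) → —b→ q14
  q12 = 0 | (0 | b.0) → —b→ q14
  q13 = 0 | (a.0 | 0) → —a→ q14
  q14 = 0 | (0 | 0) → deadlocked
Bisimilarity quotient blocks:
  B0 = {p0, q0}
  B1 = {p2, q2}
  B2 = {p6, q6}
  B3 = {p8, p9, q8, q9}
  B4 = {p11, p12, q11, q12}
  B5 = {p14, q14}
  B6 = {p13, q13}
  B7 = {p10, q10}
  B8 = {p3, q3}
  B9 = {p7, q7}
  B10 = {p5, q5}
  B11 = {p1, q1}
  B12 = {p4, q4}
p0 ∈ B0, q0 ∈ B0 → same block
Bisimilar ⇒ trace-equivalent.

trace-equivalent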